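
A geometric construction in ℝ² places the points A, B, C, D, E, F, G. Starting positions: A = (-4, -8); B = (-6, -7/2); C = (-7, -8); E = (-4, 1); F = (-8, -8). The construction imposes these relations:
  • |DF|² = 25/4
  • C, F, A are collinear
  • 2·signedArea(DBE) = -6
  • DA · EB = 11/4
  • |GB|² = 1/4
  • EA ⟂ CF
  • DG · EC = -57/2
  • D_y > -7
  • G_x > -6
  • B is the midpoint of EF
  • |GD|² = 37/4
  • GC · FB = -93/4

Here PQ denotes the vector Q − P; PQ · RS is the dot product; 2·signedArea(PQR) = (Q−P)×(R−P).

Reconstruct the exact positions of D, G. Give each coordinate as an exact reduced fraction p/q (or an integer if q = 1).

1. D_x = -6  [DA · EB = 11/4 ∩ 2·signedArea(DBE) = -6]
2. D_y = -13/2  [DA · EB = 11/4 ∩ 2·signedArea(DBE) = -6]
   → D = (-6, -13/2)
3. G_x = -11/2  [GC · FB = -93/4 ∩ DG · EC = -57/2]
4. G_y = -7/2  [GC · FB = -93/4 ∩ DG · EC = -57/2]
   → G = (-11/2, -7/2)

D = (-6, -13/2)
G = (-11/2, -7/2)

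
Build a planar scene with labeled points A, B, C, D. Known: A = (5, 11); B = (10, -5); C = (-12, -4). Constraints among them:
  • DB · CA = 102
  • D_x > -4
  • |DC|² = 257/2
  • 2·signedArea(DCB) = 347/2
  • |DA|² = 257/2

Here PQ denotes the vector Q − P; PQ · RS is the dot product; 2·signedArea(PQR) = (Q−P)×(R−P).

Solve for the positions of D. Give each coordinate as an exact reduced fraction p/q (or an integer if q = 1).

1. D_x = -7/2  [2·signedArea(DCB) = 347/2 ∩ DB · CA = 102]
2. D_y = 7/2  [2·signedArea(DCB) = 347/2 ∩ DB · CA = 102]
   → D = (-7/2, 7/2)

D = (-7/2, 7/2)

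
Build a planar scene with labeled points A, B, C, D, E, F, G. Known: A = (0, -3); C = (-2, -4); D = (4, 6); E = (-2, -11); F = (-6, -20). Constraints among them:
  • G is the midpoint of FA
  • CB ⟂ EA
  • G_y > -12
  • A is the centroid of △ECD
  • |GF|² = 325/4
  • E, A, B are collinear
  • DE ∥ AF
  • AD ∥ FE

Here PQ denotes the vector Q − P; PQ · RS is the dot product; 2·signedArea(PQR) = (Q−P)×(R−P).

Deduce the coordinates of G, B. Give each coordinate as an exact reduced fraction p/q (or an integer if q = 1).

1. G_x = -3  [G is the midpoint of FA]
2. G_y = -23/2  [G is the midpoint of FA]
   → G = (-3, -23/2)
3. B_x = -6/17  [E, A, B are collinear ∩ CB ⟂ EA]
4. B_y = -75/17  [E, A, B are collinear ∩ CB ⟂ EA]
   → B = (-6/17, -75/17)

B = (-6/17, -75/17)
G = (-3, -23/2)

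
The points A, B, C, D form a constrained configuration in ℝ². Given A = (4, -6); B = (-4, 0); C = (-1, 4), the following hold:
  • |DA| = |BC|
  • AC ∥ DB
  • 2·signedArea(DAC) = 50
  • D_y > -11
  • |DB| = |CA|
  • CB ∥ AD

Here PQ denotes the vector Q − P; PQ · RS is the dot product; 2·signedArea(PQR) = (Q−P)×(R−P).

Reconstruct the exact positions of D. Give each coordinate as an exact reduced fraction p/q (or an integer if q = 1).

D = (1, -10)

1. D_x = 1  [AC ∥ DB ∩ CB ∥ AD]
2. D_y = -10  [AC ∥ DB ∩ CB ∥ AD]
   → D = (1, -10)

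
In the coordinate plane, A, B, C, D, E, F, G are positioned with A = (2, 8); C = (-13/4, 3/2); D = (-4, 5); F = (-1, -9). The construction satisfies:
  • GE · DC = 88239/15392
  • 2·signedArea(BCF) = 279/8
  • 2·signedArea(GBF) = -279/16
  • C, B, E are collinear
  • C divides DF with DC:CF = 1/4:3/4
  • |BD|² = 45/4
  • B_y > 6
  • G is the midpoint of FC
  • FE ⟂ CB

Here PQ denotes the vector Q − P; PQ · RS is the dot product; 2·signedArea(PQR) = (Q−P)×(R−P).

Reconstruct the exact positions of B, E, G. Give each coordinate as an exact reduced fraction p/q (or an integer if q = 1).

1. B_x = -1  [line 21/2·x + 9/4·y + -33/8 = 0 ∩ |BD|² = 45/4]
2. B_y = 13/2  [line 21/2·x + 9/4·y + -33/8 = 0 ∩ |BD|² = 45/4]
   → B = (-1, 13/2)
3. E_x = -3271/481  [C, B, E are collinear ∩ FE ⟂ CB]
4. E_y = -6147/962  [C, B, E are collinear ∩ FE ⟂ CB]
   → E = (-3271/481, -6147/962)
5. G_x = -17/8  [G is the midpoint of FC]
6. G_y = -15/4  [G is the midpoint of FC]
   → G = (-17/8, -15/4)

B = (-1, 13/2)
E = (-3271/481, -6147/962)
G = (-17/8, -15/4)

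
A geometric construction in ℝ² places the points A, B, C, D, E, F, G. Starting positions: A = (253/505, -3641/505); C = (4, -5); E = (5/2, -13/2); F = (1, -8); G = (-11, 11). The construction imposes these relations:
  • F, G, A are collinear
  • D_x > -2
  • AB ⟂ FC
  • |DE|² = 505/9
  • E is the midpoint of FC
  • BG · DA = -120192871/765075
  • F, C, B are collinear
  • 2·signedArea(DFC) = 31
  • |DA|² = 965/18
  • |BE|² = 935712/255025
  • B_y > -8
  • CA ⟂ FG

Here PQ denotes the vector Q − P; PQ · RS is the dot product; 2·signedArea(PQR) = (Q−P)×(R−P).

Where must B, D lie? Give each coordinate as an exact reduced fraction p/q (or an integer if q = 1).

1. B_x = 1157/1010  [F, C, B are collinear ∩ AB ⟂ FC]
2. B_y = -7933/1010  [F, C, B are collinear ∩ AB ⟂ FC]
   → B = (1157/1010, -7933/1010)
3. D_x = -3/2  [2·signedArea(DFC) = 31 ∩ BG · DA = -120192871/765075]
4. D_y = -1/6  [2·signedArea(DFC) = 31 ∩ BG · DA = -120192871/765075]
   → D = (-3/2, -1/6)

B = (1157/1010, -7933/1010)
D = (-3/2, -1/6)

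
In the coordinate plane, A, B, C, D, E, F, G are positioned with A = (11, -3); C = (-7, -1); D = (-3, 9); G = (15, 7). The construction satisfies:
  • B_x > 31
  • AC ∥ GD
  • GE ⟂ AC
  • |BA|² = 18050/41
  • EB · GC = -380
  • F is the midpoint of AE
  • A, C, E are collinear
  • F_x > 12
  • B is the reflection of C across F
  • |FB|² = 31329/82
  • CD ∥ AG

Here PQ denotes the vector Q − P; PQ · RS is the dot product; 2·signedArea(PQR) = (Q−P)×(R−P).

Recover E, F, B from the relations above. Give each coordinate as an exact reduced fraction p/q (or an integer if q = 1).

B = (1306/41, -218/41)
E = (568/41, -136/41)
F = (1019/82, -259/82)

1. E_x = 568/41  [A, C, E are collinear ∩ GE ⟂ AC]
2. E_y = -136/41  [A, C, E are collinear ∩ GE ⟂ AC]
   → E = (568/41, -136/41)
3. F_x = 1019/82  [F is the midpoint of AE]
4. F_y = -259/82  [F is the midpoint of AE]
   → F = (1019/82, -259/82)
5. B_x = 1306/41  [B is the reflection of C across F]
6. B_y = -218/41  [B is the reflection of C across F]
   → B = (1306/41, -218/41)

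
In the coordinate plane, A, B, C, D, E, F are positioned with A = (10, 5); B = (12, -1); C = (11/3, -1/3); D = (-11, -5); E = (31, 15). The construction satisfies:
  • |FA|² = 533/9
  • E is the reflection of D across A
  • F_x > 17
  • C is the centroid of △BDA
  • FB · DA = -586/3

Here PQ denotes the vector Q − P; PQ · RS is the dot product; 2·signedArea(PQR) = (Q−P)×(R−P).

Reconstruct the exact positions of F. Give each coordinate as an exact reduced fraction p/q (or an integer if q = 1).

1. F_x = 52/3  [line -21·x + -10·y + 1312/3 = 0 ∩ |FA|² = 533/9]
2. F_y = 22/3  [line -21·x + -10·y + 1312/3 = 0 ∩ |FA|² = 533/9]
   → F = (52/3, 22/3)

F = (52/3, 22/3)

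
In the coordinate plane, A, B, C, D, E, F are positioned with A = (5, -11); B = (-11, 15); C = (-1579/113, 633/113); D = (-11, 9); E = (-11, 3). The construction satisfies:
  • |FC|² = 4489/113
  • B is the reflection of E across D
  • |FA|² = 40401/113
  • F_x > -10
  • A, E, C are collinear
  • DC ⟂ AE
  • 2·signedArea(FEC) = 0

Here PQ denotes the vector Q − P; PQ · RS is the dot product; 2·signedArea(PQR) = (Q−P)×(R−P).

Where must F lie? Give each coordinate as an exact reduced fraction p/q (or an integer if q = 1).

F = (-1043/113, 164/113)

1. F_x = -1043/113  [line -294/113·x + -336/113·y + -2226/113 = 0 ∩ |FC|² = 4489/113]
2. F_y = 164/113  [line -294/113·x + -336/113·y + -2226/113 = 0 ∩ |FC|² = 4489/113]
   → F = (-1043/113, 164/113)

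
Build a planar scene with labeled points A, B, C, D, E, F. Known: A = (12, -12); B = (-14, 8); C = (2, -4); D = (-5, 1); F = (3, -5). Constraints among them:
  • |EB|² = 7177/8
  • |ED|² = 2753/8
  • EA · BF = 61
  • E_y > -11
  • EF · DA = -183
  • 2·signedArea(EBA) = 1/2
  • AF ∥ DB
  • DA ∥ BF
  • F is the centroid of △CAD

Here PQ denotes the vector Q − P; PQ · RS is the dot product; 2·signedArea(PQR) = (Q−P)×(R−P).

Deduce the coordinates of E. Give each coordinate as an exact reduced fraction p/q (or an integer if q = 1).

1. E_x = 39/4  [2·signedArea(EBA) = 1/2 ∩ EA · BF = 61]
2. E_y = -41/4  [2·signedArea(EBA) = 1/2 ∩ EA · BF = 61]
   → E = (39/4, -41/4)

E = (39/4, -41/4)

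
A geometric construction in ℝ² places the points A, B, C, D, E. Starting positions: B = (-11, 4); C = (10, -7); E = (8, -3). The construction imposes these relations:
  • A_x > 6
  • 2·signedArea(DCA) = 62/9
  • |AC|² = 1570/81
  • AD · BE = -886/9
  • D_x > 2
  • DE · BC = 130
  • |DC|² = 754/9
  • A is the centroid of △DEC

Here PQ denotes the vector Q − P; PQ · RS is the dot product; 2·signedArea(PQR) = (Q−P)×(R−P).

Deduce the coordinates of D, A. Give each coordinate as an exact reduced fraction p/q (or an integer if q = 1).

1. D_x = 7/3  [line -21·x + 11·y + 71 = 0 ∩ |DC|² = 754/9]
2. D_y = -2  [line -21·x + 11·y + 71 = 0 ∩ |DC|² = 754/9]
   → D = (7/3, -2)
3. A_x = 61/9  [A is the centroid of △DEC]
4. A_y = -4  [A is the centroid of △DEC]
   → A = (61/9, -4)

A = (61/9, -4)
D = (7/3, -2)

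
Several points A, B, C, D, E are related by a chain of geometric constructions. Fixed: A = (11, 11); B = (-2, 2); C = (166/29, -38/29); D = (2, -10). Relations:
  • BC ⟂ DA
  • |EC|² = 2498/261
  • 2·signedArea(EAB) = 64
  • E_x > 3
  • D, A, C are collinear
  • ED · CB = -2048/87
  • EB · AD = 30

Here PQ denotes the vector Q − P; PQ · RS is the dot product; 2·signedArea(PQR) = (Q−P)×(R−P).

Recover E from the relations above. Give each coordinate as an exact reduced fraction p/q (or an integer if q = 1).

E = (11/3, 1)

1. E_x = 11/3  [2·signedArea(EAB) = 64 ∩ ED · CB = -2048/87]
2. E_y = 1  [2·signedArea(EAB) = 64 ∩ ED · CB = -2048/87]
   → E = (11/3, 1)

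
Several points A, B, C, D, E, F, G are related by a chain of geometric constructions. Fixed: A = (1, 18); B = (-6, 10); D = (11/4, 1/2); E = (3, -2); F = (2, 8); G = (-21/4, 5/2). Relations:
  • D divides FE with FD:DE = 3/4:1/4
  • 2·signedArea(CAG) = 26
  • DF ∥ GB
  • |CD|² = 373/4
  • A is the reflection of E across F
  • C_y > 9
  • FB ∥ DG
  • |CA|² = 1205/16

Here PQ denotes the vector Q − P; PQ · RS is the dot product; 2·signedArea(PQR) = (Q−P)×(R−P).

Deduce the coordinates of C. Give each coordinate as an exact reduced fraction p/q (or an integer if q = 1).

1. C_x = -3/4  [line 31/2·x + -25/4·y + 71 = 0 ∩ |CD|² = 373/4]
2. C_y = 19/2  [line 31/2·x + -25/4·y + 71 = 0 ∩ |CD|² = 373/4]
   → C = (-3/4, 19/2)

C = (-3/4, 19/2)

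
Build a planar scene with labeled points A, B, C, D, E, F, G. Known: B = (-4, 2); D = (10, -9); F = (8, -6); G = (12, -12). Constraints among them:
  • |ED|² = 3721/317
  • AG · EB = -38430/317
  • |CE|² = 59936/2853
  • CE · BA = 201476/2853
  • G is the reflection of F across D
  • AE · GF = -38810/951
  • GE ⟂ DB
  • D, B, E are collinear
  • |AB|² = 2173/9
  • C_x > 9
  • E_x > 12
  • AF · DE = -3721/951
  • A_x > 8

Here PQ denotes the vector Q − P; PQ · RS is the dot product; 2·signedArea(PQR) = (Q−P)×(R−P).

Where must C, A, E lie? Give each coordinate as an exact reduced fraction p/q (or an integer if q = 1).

A = (26/3, -7)
C = (28/3, -8)
E = (4024/317, -3524/317)

1. E_x = 4024/317  [D, B, E are collinear ∩ GE ⟂ DB]
2. E_y = -3524/317  [D, B, E are collinear ∩ GE ⟂ DB]
   → E = (4024/317, -3524/317)
3. A_x = 26/3  [AG · EB = -38430/317 ∩ AE · GF = -38810/951]
4. A_y = -7  [AG · EB = -38430/317 ∩ AE · GF = -38810/951]
   → A = (26/3, -7)
5. C_x = 28/3  [line -38/3·x + 9·y + 1712/9 = 0 ∩ |CE|² = 59936/2853]
6. C_y = -8  [line -38/3·x + 9·y + 1712/9 = 0 ∩ |CE|² = 59936/2853]
   → C = (28/3, -8)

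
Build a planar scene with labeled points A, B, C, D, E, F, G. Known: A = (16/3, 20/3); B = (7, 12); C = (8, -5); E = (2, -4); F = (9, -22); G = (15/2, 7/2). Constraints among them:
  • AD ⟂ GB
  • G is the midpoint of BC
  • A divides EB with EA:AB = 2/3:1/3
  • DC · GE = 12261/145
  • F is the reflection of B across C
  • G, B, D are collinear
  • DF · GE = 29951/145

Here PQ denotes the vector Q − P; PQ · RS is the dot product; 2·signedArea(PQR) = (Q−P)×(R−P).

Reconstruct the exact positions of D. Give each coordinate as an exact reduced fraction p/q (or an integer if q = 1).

1. D_x = 2119/290  [G, B, D are collinear ∩ AD ⟂ GB]
2. D_y = 1967/290  [G, B, D are collinear ∩ AD ⟂ GB]
   → D = (2119/290, 1967/290)

D = (2119/290, 1967/290)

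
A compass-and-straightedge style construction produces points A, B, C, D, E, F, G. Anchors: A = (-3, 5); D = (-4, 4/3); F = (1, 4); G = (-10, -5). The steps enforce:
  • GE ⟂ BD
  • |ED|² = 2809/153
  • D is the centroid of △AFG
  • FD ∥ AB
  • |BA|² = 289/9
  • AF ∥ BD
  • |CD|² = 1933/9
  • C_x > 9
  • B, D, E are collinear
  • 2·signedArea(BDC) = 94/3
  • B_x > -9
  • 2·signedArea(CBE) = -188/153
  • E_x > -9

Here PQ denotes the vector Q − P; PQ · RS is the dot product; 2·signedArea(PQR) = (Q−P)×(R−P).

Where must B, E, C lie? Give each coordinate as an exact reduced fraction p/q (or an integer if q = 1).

B = (-8, 7/3)
C = (10, 17/3)
E = (-416/51, 121/51)

1. B_x = -8  [AF ∥ BD ∩ FD ∥ AB]
2. B_y = 7/3  [AF ∥ BD ∩ FD ∥ AB]
   → B = (-8, 7/3)
3. E_x = -416/51  [B, D, E are collinear ∩ GE ⟂ BD]
4. E_y = 121/51  [B, D, E are collinear ∩ GE ⟂ BD]
   → E = (-416/51, 121/51)
5. C_x = 10  [line -2/51·x + -8/51·y + 196/153 = 0 ∩ |CD|² = 1933/9]
6. C_y = 17/3  [line -2/51·x + -8/51·y + 196/153 = 0 ∩ |CD|² = 1933/9]
   → C = (10, 17/3)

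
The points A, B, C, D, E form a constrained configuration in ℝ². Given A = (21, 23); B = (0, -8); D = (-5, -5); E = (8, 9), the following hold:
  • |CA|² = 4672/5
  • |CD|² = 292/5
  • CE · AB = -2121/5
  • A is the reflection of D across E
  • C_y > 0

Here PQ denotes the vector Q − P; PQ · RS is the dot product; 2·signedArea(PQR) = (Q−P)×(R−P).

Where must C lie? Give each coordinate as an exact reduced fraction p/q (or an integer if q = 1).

1. C_x = 1/5  [line 21·x + 31·y + -114/5 = 0 ∩ |CA|² = 4672/5]
2. C_y = 3/5  [line 21·x + 31·y + -114/5 = 0 ∩ |CA|² = 4672/5]
   → C = (1/5, 3/5)

C = (1/5, 3/5)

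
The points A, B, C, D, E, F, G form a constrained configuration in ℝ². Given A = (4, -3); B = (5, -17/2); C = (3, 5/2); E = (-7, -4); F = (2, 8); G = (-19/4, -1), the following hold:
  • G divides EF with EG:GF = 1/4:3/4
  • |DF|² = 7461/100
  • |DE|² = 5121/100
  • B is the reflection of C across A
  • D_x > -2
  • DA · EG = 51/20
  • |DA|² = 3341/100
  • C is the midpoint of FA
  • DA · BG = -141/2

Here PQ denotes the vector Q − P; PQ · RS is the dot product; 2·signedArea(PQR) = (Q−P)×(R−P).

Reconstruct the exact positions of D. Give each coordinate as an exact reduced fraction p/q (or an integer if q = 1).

1. D_x = -1  [DA · EG = 51/20 ∩ DA · BG = -141/2]
2. D_y = -1/10  [DA · EG = 51/20 ∩ DA · BG = -141/2]
   → D = (-1, -1/10)

D = (-1, -1/10)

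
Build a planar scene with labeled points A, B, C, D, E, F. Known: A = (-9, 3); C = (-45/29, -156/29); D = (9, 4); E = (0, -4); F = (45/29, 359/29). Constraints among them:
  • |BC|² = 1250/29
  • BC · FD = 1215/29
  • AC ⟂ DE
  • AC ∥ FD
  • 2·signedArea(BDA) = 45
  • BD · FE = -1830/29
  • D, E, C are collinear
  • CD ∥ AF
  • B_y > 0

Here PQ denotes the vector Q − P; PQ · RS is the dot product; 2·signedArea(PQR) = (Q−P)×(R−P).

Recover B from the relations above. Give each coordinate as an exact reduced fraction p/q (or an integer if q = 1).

1. B_x = 0  [BC · FD = 1215/29 ∩ 2·signedArea(BDA) = 45]
2. B_y = 1  [BC · FD = 1215/29 ∩ 2·signedArea(BDA) = 45]
   → B = (0, 1)

B = (0, 1)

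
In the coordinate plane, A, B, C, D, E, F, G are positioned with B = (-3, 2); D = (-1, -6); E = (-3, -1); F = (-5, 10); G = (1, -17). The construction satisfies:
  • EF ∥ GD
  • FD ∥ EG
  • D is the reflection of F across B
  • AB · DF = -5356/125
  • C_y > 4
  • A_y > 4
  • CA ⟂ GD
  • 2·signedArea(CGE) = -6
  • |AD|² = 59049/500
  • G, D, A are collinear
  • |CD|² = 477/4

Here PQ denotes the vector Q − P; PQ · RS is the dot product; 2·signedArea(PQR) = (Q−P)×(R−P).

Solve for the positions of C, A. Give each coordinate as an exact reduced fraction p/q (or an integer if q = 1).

1. C_x = -4  [line -16·x + -4·y + -46 = 0 ∩ |CD|² = 477/4]
2. C_y = 9/2  [line -16·x + -4·y + -46 = 0 ∩ |CD|² = 477/4]
   → C = (-4, 9/2)
3. A_x = -368/125  [G, D, A are collinear ∩ CA ⟂ GD]
4. A_y = 1173/250  [G, D, A are collinear ∩ CA ⟂ GD]
   → A = (-368/125, 1173/250)

A = (-368/125, 1173/250)
C = (-4, 9/2)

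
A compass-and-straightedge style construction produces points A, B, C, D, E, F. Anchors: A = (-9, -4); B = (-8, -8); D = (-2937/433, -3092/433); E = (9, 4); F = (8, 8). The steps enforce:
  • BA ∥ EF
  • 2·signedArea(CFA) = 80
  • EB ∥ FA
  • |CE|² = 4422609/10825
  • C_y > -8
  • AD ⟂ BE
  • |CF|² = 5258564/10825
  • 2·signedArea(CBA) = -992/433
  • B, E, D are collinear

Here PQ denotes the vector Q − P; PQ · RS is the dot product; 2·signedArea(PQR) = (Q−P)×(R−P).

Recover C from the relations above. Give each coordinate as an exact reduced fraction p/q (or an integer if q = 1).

1. C_x = -16266/2165  [2·signedArea(CFA) = 80 ∩ 2·signedArea(CBA) = -992/433]
2. C_y = -16576/2165  [2·signedArea(CFA) = 80 ∩ 2·signedArea(CBA) = -992/433]
   → C = (-16266/2165, -16576/2165)

C = (-16266/2165, -16576/2165)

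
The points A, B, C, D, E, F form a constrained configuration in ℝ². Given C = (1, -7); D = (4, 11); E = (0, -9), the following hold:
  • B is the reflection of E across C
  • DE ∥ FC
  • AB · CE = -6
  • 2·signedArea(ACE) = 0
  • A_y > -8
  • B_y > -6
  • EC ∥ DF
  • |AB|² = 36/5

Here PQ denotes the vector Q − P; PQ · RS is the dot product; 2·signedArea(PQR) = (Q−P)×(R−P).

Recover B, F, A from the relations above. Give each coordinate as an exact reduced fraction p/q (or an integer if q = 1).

A = (4/5, -37/5)
B = (2, -5)
F = (5, 13)

1. B_x = 2  [B is the reflection of E across C]
2. B_y = -5  [B is the reflection of E across C]
   → B = (2, -5)
3. F_x = 5  [DE ∥ FC ∩ EC ∥ DF]
4. F_y = 13  [DE ∥ FC ∩ EC ∥ DF]
   → F = (5, 13)
5. A_x = 4/5  [2·signedArea(ACE) = 0 ∩ AB · CE = -6]
6. A_y = -37/5  [2·signedArea(ACE) = 0 ∩ AB · CE = -6]
   → A = (4/5, -37/5)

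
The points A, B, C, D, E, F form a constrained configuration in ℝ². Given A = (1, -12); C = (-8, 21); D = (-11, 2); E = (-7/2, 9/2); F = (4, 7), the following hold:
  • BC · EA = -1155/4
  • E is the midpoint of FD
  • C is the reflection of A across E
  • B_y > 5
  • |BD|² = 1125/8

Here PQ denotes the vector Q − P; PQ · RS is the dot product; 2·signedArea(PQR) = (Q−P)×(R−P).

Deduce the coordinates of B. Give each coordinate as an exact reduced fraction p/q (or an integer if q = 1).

1. B_x = 1/4  [line -9/2·x + 33/2·y + -375/4 = 0 ∩ |BD|² = 1125/8]
2. B_y = 23/4  [line -9/2·x + 33/2·y + -375/4 = 0 ∩ |BD|² = 1125/8]
   → B = (1/4, 23/4)

B = (1/4, 23/4)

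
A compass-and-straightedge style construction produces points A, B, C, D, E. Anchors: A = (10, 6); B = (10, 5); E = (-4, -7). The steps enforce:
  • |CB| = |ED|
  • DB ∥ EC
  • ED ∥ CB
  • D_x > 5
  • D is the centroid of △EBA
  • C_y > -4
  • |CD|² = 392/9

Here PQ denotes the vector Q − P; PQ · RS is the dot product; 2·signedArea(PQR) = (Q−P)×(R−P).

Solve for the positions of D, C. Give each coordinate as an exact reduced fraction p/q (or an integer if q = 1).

C = (2/3, -10/3)
D = (16/3, 4/3)

1. D_x = 16/3  [D is the centroid of △EBA]
2. D_y = 4/3  [D is the centroid of △EBA]
   → D = (16/3, 4/3)
3. C_x = 2/3  [ED ∥ CB ∩ DB ∥ EC]
4. C_y = -10/3  [ED ∥ CB ∩ DB ∥ EC]
   → C = (2/3, -10/3)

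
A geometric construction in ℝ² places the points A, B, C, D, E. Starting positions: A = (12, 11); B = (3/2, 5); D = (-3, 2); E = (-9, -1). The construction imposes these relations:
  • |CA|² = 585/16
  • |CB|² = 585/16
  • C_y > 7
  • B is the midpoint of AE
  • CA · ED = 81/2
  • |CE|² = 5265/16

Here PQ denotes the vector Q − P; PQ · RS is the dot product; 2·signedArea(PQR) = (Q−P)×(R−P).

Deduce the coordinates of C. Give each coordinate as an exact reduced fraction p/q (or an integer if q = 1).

C = (27/4, 8)

1. C_x = 27/4  [line -6·x + -3·y + 129/2 = 0 ∩ |CE|² = 5265/16]
2. C_y = 8  [line -6·x + -3·y + 129/2 = 0 ∩ |CE|² = 5265/16]
   → C = (27/4, 8)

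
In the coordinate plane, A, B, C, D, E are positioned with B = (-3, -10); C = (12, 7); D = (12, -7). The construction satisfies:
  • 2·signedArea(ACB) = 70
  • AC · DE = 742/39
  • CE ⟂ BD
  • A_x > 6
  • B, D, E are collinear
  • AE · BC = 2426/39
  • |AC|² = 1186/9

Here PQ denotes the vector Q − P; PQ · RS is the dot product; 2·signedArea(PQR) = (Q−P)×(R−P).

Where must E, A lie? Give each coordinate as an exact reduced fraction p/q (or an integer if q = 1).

1. E_x = 191/13  [B, D, E are collinear ∩ CE ⟂ BD]
2. E_y = -84/13  [B, D, E are collinear ∩ CE ⟂ BD]
   → E = (191/13, -84/13)
3. A_x = 7  [2·signedArea(ACB) = 70 ∩ AE · BC = 2426/39]
4. A_y = -10/3  [2·signedArea(ACB) = 70 ∩ AE · BC = 2426/39]
   → A = (7, -10/3)

A = (7, -10/3)
E = (191/13, -84/13)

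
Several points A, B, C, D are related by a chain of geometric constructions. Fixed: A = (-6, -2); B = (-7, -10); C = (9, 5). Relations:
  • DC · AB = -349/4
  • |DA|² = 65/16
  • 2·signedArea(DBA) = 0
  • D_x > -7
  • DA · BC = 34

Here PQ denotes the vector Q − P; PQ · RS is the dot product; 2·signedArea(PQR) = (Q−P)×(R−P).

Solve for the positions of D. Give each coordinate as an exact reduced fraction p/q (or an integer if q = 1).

D = (-25/4, -4)

1. D_x = -25/4  [2·signedArea(DBA) = 0 ∩ DC · AB = -349/4]
2. D_y = -4  [2·signedArea(DBA) = 0 ∩ DC · AB = -349/4]
   → D = (-25/4, -4)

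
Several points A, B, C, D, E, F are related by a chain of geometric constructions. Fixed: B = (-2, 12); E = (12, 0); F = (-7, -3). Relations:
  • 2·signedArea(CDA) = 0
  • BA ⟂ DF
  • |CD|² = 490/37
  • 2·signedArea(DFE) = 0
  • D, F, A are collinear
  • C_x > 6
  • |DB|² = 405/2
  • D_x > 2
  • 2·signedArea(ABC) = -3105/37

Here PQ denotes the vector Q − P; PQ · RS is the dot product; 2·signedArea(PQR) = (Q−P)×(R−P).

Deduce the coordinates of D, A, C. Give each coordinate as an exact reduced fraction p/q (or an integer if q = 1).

A = (7/37, -69/37)
C = (451/74, -69/74)
D = (5/2, -3/2)

1. D_x = 5/2  [line -3·x + 19·y + 36 = 0 ∩ |DB|² = 405/2]
2. D_y = -3/2  [line -3·x + 19·y + 36 = 0 ∩ |DB|² = 405/2]
   → D = (5/2, -3/2)
3. A_x = 7/37  [D, F, A are collinear ∩ BA ⟂ DF]
4. A_y = -69/37  [D, F, A are collinear ∩ BA ⟂ DF]
   → A = (7/37, -69/37)
5. C_x = 451/74  [2·signedArea(CDA) = 0 ∩ 2·signedArea(ABC) = -3105/37]
6. C_y = -69/74  [2·signedArea(CDA) = 0 ∩ 2·signedArea(ABC) = -3105/37]
   → C = (451/74, -69/74)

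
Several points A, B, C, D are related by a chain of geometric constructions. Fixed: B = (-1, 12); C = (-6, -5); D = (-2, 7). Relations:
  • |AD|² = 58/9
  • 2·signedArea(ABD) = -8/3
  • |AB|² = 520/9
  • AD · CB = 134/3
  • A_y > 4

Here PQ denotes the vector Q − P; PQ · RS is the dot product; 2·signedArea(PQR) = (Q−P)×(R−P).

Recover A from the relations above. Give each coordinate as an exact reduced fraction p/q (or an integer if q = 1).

A = (-3, 14/3)

1. A_x = -3  [2·signedArea(ABD) = -8/3 ∩ AD · CB = 134/3]
2. A_y = 14/3  [2·signedArea(ABD) = -8/3 ∩ AD · CB = 134/3]
   → A = (-3, 14/3)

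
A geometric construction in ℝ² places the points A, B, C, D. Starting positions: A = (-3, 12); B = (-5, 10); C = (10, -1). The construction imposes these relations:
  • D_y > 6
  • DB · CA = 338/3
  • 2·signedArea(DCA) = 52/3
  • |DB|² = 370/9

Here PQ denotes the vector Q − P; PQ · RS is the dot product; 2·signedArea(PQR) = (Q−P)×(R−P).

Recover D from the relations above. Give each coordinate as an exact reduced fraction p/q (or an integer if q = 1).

D = (2/3, 7)

1. D_x = 2/3  [2·signedArea(DCA) = 52/3 ∩ DB · CA = 338/3]
2. D_y = 7  [2·signedArea(DCA) = 52/3 ∩ DB · CA = 338/3]
   → D = (2/3, 7)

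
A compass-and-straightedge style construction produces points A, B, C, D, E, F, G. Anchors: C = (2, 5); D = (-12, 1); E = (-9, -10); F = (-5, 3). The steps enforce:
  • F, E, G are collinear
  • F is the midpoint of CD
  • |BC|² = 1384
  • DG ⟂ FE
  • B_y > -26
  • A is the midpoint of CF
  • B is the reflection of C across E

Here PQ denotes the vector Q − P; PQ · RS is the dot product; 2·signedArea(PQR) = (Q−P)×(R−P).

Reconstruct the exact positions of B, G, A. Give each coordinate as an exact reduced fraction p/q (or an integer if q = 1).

1. B_x = -20  [B is the reflection of C across E]
2. B_y = -25  [B is the reflection of C across E]
   → B = (-20, -25)
3. G_x = -1141/185  [F, E, G are collinear ∩ DG ⟂ FE]
4. G_y = -147/185  [F, E, G are collinear ∩ DG ⟂ FE]
   → G = (-1141/185, -147/185)
5. A_x = -3/2  [A is the midpoint of CF]
6. A_y = 4  [A is the midpoint of CF]
   → A = (-3/2, 4)

A = (-3/2, 4)
B = (-20, -25)
G = (-1141/185, -147/185)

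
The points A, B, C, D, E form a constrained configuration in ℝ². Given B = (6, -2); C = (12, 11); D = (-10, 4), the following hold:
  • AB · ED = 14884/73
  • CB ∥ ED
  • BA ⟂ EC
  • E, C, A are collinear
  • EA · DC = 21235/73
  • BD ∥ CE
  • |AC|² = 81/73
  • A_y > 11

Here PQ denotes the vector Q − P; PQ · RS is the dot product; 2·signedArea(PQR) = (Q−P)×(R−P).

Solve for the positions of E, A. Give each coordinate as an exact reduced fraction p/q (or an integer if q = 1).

A = (804/73, 830/73)
E = (-4, 17)

1. E_x = -4  [CB ∥ ED ∩ BD ∥ CE]
2. E_y = 17  [CB ∥ ED ∩ BD ∥ CE]
   → E = (-4, 17)
3. A_x = 804/73  [E, C, A are collinear ∩ BA ⟂ EC]
4. A_y = 830/73  [E, C, A are collinear ∩ BA ⟂ EC]
   → A = (804/73, 830/73)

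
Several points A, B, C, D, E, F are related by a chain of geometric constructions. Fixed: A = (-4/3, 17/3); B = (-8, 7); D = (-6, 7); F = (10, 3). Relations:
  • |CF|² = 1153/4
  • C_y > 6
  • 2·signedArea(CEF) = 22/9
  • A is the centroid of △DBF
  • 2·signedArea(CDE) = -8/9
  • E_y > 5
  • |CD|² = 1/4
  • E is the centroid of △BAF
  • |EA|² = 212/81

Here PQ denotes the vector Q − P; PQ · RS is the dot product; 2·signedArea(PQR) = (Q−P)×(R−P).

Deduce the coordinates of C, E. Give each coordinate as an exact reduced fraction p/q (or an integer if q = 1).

1. E_x = 2/9  [E is the centroid of △BAF]
2. E_y = 47/9  [E is the centroid of △BAF]
   → E = (2/9, 47/9)
3. C_x = -13/2  [2·signedArea(CDE) = -8/9 ∩ 2·signedArea(CEF) = 22/9]
4. C_y = 7  [2·signedArea(CDE) = -8/9 ∩ 2·signedArea(CEF) = 22/9]
   → C = (-13/2, 7)

C = (-13/2, 7)
E = (2/9, 47/9)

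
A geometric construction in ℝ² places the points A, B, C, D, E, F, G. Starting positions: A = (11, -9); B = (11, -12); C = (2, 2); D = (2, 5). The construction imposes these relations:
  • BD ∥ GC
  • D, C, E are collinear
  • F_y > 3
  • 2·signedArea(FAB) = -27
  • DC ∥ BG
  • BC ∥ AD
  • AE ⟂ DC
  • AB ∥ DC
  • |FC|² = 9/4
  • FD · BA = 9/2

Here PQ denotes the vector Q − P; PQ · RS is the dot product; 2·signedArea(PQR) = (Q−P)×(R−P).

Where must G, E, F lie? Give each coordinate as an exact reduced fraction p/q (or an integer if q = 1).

1. G_x = 11  [BD ∥ GC ∩ DC ∥ BG]
2. G_y = -15  [BD ∥ GC ∩ DC ∥ BG]
   → G = (11, -15)
3. E_x = 2  [D, C, E are collinear ∩ AE ⟂ DC]
4. E_y = -9  [D, C, E are collinear ∩ AE ⟂ DC]
   → E = (2, -9)
5. F_x = 2  [FD · BA = 9/2 ∩ 2·signedArea(FAB) = -27]
6. F_y = 7/2  [FD · BA = 9/2 ∩ 2·signedArea(FAB) = -27]
   → F = (2, 7/2)

E = (2, -9)
F = (2, 7/2)
G = (11, -15)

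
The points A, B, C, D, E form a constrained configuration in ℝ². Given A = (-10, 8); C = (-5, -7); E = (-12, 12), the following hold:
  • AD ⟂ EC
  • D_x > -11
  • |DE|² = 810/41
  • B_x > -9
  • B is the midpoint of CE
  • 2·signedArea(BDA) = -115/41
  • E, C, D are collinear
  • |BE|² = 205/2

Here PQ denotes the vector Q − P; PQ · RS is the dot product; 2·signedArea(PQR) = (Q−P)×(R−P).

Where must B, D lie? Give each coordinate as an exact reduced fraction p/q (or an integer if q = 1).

1. B_x = -17/2  [B is the midpoint of CE]
2. B_y = 5/2  [B is the midpoint of CE]
   → B = (-17/2, 5/2)
3. D_x = -429/41  [E, C, D are collinear ∩ AD ⟂ EC]
4. D_y = 321/41  [E, C, D are collinear ∩ AD ⟂ EC]
   → D = (-429/41, 321/41)

B = (-17/2, 5/2)
D = (-429/41, 321/41)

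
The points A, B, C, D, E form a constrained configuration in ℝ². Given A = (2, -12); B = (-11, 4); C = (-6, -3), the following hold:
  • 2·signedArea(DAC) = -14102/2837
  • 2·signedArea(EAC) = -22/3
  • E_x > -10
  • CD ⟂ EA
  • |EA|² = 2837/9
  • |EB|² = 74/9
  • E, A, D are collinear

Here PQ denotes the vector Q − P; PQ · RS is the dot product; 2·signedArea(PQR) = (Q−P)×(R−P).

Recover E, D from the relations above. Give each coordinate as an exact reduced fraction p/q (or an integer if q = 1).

D = (-16120/2837, -7763/2837)
E = (-28/3, 5/3)

1. E_x = -28/3  [line -9·x + -8·y + -212/3 = 0 ∩ |EB|² = 74/9]
2. E_y = 5/3  [line -9·x + -8·y + -212/3 = 0 ∩ |EB|² = 74/9]
   → E = (-28/3, 5/3)
3. D_x = -16120/2837  [E, A, D are collinear ∩ CD ⟂ EA]
4. D_y = -7763/2837  [E, A, D are collinear ∩ CD ⟂ EA]
   → D = (-16120/2837, -7763/2837)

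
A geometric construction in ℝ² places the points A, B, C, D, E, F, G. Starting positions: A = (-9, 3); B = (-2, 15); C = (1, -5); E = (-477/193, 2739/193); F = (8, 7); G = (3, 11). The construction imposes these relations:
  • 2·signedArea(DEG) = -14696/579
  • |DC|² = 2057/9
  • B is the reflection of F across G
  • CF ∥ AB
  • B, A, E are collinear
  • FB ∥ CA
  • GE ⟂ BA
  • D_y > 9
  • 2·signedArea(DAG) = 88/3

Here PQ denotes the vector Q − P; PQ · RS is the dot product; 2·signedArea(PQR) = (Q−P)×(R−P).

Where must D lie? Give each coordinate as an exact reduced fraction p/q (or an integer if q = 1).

D = (-8/3, 29/3)

1. D_x = -8/3  [2·signedArea(DEG) = -14696/579 ∩ 2·signedArea(DAG) = 88/3]
2. D_y = 29/3  [2·signedArea(DEG) = -14696/579 ∩ 2·signedArea(DAG) = 88/3]
   → D = (-8/3, 29/3)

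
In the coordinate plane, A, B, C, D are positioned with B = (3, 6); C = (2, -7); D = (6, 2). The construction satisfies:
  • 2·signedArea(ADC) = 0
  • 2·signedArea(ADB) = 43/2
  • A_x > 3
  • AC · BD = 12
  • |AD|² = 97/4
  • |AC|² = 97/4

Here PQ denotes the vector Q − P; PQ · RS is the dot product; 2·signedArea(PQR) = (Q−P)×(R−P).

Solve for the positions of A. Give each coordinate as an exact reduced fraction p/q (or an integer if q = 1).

A = (4, -5/2)

1. A_x = 4  [2·signedArea(ADC) = 0 ∩ AC · BD = 12]
2. A_y = -5/2  [2·signedArea(ADC) = 0 ∩ AC · BD = 12]
   → A = (4, -5/2)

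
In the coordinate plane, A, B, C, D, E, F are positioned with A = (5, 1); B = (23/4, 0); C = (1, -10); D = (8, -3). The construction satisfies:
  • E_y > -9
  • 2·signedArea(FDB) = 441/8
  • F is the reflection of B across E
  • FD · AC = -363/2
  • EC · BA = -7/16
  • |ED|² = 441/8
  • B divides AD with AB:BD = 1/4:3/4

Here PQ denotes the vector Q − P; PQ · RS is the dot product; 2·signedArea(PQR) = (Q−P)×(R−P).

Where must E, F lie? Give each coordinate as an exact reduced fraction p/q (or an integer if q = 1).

E = (11/4, -33/4)
F = (-1/4, -33/2)

1. F_x = -1/4  [FD · AC = -363/2 ∩ 2·signedArea(FDB) = 441/8]
2. F_y = -33/2  [FD · AC = -363/2 ∩ 2·signedArea(FDB) = 441/8]
   → F = (-1/4, -33/2)
3. E_x = 11/4  [EC · BA = -7/16 ∩ F is the reflection of B across E]
4. E_y = -33/4  [EC · BA = -7/16 ∩ F is the reflection of B across E]
   → E = (11/4, -33/4)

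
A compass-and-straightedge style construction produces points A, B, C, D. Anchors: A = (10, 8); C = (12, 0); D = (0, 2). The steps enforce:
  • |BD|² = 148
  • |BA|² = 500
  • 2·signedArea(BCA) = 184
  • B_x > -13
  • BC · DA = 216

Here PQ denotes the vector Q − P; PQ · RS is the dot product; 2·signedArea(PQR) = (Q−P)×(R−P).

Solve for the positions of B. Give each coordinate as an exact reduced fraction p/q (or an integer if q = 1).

1. B_x = -12  [BC · DA = 216 ∩ 2·signedArea(BCA) = 184]
2. B_y = 4  [BC · DA = 216 ∩ 2·signedArea(BCA) = 184]
   → B = (-12, 4)

B = (-12, 4)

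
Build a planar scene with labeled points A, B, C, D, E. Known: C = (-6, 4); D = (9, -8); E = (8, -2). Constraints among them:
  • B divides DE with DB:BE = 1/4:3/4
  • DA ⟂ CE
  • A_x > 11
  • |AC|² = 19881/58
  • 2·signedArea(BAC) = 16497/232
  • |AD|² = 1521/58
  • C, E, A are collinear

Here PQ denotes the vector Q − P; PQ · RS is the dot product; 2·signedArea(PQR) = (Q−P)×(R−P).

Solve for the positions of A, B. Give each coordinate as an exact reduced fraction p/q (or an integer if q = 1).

A = (639/58, -191/58)
B = (35/4, -13/2)

1. A_x = 639/58  [C, E, A are collinear ∩ DA ⟂ CE]
2. A_y = -191/58  [C, E, A are collinear ∩ DA ⟂ CE]
   → A = (639/58, -191/58)
3. B_x = 35/4  [B divides DE with DB:BE = 1/4:3/4]
4. B_y = -13/2  [B divides DE with DB:BE = 1/4:3/4]
   → B = (35/4, -13/2)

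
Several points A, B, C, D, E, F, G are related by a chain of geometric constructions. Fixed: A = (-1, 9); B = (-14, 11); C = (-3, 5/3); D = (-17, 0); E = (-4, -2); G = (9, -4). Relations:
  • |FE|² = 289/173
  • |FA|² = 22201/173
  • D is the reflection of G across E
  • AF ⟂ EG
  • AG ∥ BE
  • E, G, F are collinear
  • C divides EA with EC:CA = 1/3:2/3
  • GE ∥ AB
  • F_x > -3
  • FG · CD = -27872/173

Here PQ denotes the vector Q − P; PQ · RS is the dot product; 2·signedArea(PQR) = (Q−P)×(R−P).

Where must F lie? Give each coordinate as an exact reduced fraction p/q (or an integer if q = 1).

1. F_x = -471/173  [E, G, F are collinear ∩ AF ⟂ EG]
2. F_y = -380/173  [E, G, F are collinear ∩ AF ⟂ EG]
   → F = (-471/173, -380/173)

F = (-471/173, -380/173)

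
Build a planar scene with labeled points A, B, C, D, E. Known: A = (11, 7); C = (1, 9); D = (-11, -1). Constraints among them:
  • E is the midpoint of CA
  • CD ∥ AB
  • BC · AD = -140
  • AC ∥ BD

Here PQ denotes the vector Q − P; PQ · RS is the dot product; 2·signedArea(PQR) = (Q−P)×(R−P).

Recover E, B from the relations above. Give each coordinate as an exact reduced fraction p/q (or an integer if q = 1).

B = (-1, -3)
E = (6, 8)

1. E_x = 6  [E is the midpoint of CA]
2. E_y = 8  [E is the midpoint of CA]
   → E = (6, 8)
3. B_x = -1  [AC ∥ BD ∩ CD ∥ AB]
4. B_y = -3  [AC ∥ BD ∩ CD ∥ AB]
   → B = (-1, -3)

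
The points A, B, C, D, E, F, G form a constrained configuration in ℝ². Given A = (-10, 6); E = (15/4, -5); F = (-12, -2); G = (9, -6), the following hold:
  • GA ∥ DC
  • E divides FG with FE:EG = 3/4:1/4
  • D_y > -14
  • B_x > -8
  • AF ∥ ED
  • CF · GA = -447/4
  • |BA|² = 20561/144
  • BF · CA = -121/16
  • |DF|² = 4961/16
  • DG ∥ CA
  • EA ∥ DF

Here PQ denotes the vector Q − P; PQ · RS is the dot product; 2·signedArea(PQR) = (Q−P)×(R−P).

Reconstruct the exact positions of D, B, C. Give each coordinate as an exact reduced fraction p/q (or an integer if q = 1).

1. D_x = 7/4  [EA ∥ DF ∩ AF ∥ ED]
2. D_y = -13  [EA ∥ DF ∩ AF ∥ ED]
   → D = (7/4, -13)
3. C_x = -69/4  [DG ∥ CA ∩ GA ∥ DC]
4. C_y = -1  [DG ∥ CA ∩ GA ∥ DC]
   → C = (-69/4, -1)
5. B_x = -89/12  [line -29/4·x + -7·y + -1495/16 = 0 ∩ |BA|² = 20561/144]
6. B_y = -17/3  [line -29/4·x + -7·y + -1495/16 = 0 ∩ |BA|² = 20561/144]
   → B = (-89/12, -17/3)

B = (-89/12, -17/3)
C = (-69/4, -1)
D = (7/4, -13)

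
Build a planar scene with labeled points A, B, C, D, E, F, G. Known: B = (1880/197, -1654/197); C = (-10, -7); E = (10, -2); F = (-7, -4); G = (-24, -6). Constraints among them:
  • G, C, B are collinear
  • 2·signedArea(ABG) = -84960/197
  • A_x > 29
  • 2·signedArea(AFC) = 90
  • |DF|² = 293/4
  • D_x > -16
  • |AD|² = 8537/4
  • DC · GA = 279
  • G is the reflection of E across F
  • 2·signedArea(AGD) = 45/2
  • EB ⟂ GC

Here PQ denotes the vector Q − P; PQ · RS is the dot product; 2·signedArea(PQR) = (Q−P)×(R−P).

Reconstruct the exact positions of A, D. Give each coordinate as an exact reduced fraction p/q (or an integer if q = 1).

A = (30, 3)
D = (-31/2, -5)

1. A_x = 30  [2·signedArea(AFC) = 90 ∩ 2·signedArea(ABG) = -84960/197]
2. A_y = 3  [2·signedArea(AFC) = 90 ∩ 2·signedArea(ABG) = -84960/197]
   → A = (30, 3)
3. D_x = -31/2  [DC · GA = 279 ∩ 2·signedArea(AGD) = 45/2]
4. D_y = -5  [DC · GA = 279 ∩ 2·signedArea(AGD) = 45/2]
   → D = (-31/2, -5)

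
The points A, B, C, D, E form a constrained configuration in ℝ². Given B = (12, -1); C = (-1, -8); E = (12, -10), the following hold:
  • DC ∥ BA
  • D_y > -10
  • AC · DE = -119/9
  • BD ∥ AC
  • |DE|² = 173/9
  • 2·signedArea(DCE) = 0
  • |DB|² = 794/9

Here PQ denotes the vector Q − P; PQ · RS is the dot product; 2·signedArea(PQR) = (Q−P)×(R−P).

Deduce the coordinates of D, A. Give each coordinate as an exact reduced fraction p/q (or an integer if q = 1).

1. D_x = 23/3  [line 2·x + 13·y + 106 = 0 ∩ |DE|² = 173/9]
2. D_y = -28/3  [line 2·x + 13·y + 106 = 0 ∩ |DE|² = 173/9]
   → D = (23/3, -28/3)
3. A_x = 10/3  [BD ∥ AC ∩ DC ∥ BA]
4. A_y = 1/3  [BD ∥ AC ∩ DC ∥ BA]
   → A = (10/3, 1/3)

A = (10/3, 1/3)
D = (23/3, -28/3)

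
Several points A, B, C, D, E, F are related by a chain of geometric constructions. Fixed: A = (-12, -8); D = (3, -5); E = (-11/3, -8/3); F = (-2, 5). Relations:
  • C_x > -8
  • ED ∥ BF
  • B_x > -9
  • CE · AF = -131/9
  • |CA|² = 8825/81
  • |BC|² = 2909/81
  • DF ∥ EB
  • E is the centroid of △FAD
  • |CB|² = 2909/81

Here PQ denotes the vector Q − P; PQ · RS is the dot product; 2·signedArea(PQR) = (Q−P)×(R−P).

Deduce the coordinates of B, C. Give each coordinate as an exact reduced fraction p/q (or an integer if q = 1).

1. B_x = -26/3  [ED ∥ BF ∩ DF ∥ EB]
2. B_y = 22/3  [ED ∥ BF ∩ DF ∥ EB]
   → B = (-26/3, 22/3)
3. C_x = -68/9  [line -10·x + -13·y + -511/9 = 0 ∩ |CB|² = 2909/81]
4. C_y = 13/9  [line -10·x + -13·y + -511/9 = 0 ∩ |CB|² = 2909/81]
   → C = (-68/9, 13/9)

B = (-26/3, 22/3)
C = (-68/9, 13/9)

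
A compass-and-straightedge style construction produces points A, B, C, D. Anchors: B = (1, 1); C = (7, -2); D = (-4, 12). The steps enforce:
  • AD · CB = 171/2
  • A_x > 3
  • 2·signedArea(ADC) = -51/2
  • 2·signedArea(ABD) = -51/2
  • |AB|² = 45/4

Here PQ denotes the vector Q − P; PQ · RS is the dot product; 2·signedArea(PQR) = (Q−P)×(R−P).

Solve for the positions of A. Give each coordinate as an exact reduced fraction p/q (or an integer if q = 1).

A = (4, -1/2)

1. A_x = 4  [2·signedArea(ABD) = -51/2 ∩ 2·signedArea(ADC) = -51/2]
2. A_y = -1/2  [2·signedArea(ABD) = -51/2 ∩ 2·signedArea(ADC) = -51/2]
   → A = (4, -1/2)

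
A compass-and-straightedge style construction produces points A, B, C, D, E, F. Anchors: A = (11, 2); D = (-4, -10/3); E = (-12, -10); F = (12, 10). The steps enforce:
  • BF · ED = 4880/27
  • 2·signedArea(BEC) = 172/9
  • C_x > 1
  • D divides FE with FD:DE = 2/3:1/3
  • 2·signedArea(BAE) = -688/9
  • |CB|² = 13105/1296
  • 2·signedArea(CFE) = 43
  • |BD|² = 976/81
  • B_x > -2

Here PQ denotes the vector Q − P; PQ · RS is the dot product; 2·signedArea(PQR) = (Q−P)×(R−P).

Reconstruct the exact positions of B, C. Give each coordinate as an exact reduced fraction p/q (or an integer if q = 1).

1. B_x = -4/3  [2·signedArea(BAE) = -688/9 ∩ BF · ED = 4880/27]
2. B_y = -10/9  [2·signedArea(BAE) = -688/9 ∩ BF · ED = 4880/27]
   → B = (-4/3, -10/9)
3. C_x = 7/4  [line 20·x + -24·y + -43 = 0 ∩ |CB|² = 13105/1296]
4. C_y = -1/3  [line 20·x + -24·y + -43 = 0 ∩ |CB|² = 13105/1296]
   → C = (7/4, -1/3)

B = (-4/3, -10/9)
C = (7/4, -1/3)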